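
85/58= 1 + 27/58= 1.47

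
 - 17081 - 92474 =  - 109555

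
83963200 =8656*9700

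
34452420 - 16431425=18020995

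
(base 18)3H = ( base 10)71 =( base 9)78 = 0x47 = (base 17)43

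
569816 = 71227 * 8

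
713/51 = 713/51  =  13.98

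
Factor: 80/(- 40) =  -2^1 =- 2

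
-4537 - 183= - 4720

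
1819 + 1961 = 3780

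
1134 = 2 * 567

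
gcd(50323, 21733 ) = 1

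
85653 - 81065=4588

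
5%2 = 1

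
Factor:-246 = - 2^1 * 3^1*41^1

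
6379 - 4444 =1935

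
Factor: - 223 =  - 223^1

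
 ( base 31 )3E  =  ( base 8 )153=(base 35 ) 32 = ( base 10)107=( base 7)212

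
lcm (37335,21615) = 410685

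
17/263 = 17/263 = 0.06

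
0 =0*69051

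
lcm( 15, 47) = 705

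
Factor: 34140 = 2^2*3^1*5^1*569^1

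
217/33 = 217/33=6.58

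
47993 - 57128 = - 9135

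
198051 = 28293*7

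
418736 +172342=591078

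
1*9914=9914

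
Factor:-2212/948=-7/3 = -3^( - 1 )*7^1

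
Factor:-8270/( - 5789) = 2^1* 5^1 *7^ ( - 1)= 10/7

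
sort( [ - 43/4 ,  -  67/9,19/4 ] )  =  [ - 43/4, - 67/9, 19/4]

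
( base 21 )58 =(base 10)113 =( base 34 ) 3b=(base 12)95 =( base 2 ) 1110001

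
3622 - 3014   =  608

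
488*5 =2440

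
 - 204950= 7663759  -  7868709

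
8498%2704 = 386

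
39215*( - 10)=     -  392150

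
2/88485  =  2/88485=0.00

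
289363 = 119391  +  169972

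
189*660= 124740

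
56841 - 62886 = - 6045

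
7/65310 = 1/9330 = 0.00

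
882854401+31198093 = 914052494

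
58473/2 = 29236 + 1/2= 29236.50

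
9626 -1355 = 8271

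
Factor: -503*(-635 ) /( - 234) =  - 2^ ( - 1 )*3^(-2 )*5^1*13^(-1) * 127^1*503^1 = - 319405/234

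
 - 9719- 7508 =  - 17227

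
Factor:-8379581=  - 7^1*419^1 * 2857^1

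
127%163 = 127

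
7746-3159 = 4587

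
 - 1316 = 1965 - 3281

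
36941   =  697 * 53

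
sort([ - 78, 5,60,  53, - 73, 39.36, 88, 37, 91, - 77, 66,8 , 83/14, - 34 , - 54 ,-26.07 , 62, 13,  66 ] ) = [ - 78, - 77 ,  -  73, - 54, - 34, - 26.07, 5,83/14, 8, 13,37,39.36, 53, 60, 62,66,66 , 88,91]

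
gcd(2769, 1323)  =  3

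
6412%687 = 229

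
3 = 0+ 3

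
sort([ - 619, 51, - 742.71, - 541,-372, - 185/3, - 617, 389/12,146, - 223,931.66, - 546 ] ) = [ - 742.71,- 619 , -617, - 546, - 541, - 372 , - 223, - 185/3,  389/12, 51,146,  931.66]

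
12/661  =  12/661  =  0.02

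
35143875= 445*78975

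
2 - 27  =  -25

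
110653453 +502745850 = 613399303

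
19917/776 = 25 + 517/776 = 25.67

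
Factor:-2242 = -2^1*19^1* 59^1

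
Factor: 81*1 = 81 = 3^4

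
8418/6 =1403 = 1403.00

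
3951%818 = 679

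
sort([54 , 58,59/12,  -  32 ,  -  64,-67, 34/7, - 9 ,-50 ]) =[ - 67,  -  64,- 50, - 32, - 9, 34/7,  59/12,54, 58 ]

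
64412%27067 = 10278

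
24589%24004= 585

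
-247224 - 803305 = - 1050529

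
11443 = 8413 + 3030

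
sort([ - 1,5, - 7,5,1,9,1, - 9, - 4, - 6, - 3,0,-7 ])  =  [ - 9, - 7, - 7, - 6, - 4, - 3, - 1, 0, 1,1,5, 5, 9]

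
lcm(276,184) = 552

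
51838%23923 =3992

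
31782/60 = 5297/10 = 529.70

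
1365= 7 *195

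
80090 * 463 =37081670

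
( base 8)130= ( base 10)88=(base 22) 40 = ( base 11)80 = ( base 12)74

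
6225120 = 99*62880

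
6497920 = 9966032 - 3468112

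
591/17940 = 197/5980   =  0.03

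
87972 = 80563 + 7409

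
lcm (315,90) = 630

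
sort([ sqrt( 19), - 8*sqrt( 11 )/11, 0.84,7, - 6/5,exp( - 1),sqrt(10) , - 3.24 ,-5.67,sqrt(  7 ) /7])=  [ - 5.67, - 3.24, - 8*sqrt ( 11) /11, - 6/5,exp (  -  1), sqrt( 7 )/7,0.84,sqrt(10 ), sqrt( 19 ), 7] 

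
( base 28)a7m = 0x1f7a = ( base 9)12043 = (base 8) 17572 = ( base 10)8058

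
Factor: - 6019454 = - 2^1 * 7^2*  239^1*257^1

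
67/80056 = 67/80056= 0.00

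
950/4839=950/4839 =0.20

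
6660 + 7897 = 14557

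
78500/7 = 11214 + 2/7 = 11214.29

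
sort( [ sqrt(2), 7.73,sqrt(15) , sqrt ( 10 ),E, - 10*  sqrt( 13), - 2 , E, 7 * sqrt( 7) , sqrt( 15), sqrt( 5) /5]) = [ - 10*sqrt( 13), - 2, sqrt(  5)/5 , sqrt(2),  E , E , sqrt( 10), sqrt(15), sqrt(15) , 7.73, 7*sqrt( 7) ] 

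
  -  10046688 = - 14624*687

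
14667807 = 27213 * 539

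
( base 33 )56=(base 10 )171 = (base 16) AB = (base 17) a1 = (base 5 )1141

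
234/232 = 117/116=1.01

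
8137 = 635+7502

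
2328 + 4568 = 6896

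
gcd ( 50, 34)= 2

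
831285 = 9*92365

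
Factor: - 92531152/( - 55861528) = 11566394/6982691 = 2^1 * 7^1 * 826171^1*6982691^( - 1 ) 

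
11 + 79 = 90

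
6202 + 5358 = 11560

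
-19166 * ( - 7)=134162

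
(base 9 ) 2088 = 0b11000000010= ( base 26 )274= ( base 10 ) 1538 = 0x602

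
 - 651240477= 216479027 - 867719504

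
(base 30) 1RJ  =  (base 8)3301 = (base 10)1729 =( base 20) 469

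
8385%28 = 13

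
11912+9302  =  21214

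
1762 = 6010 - 4248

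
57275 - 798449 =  - 741174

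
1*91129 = 91129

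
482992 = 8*60374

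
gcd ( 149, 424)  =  1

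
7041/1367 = 7041/1367   =  5.15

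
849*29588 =25120212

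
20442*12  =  245304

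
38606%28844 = 9762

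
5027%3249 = 1778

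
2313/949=2313/949 = 2.44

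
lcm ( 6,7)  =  42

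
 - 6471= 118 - 6589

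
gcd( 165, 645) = 15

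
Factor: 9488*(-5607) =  - 2^4*3^2*7^1*89^1*593^1  =  - 53199216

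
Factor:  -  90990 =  - 2^1 * 3^3*5^1 * 337^1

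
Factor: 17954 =2^1*47^1*191^1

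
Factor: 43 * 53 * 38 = 2^1*19^1* 43^1 * 53^1 = 86602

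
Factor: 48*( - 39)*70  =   - 2^5*3^2*5^1 * 7^1*13^1 = - 131040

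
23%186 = 23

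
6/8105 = 6/8105 =0.00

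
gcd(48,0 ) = 48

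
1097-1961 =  - 864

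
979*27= 26433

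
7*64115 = 448805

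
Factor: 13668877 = 23^1 * 594299^1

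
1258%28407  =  1258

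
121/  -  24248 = - 121/24248 = -0.00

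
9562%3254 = 3054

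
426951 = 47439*9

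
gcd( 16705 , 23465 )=65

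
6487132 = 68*95399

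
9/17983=9/17983 = 0.00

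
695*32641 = 22685495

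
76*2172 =165072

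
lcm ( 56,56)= 56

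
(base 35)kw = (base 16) 2dc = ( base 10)732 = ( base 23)18j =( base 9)1003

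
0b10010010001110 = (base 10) 9358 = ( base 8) 22216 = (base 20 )137i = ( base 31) 9mr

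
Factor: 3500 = 2^2 * 5^3 * 7^1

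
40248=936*43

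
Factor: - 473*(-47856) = 2^4*3^1*11^1*43^1 *997^1 =22635888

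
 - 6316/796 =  - 8 + 13/199 = - 7.93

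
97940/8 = 24485/2  =  12242.50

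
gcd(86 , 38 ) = 2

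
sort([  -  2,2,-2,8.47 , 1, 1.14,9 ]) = [ - 2,  -  2,1,1.14 , 2,  8.47 , 9]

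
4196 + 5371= 9567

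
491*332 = 163012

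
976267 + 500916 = 1477183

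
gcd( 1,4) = 1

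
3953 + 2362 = 6315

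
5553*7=38871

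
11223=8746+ 2477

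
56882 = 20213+36669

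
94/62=47/31 = 1.52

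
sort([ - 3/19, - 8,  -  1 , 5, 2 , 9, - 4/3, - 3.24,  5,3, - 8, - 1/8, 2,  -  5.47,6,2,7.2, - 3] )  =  [-8, - 8, - 5.47 , - 3.24, - 3, - 4/3, - 1, - 3/19, - 1/8, 2,2,2, 3 , 5,5,6,7.2, 9 ]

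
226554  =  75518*3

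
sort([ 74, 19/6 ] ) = [ 19/6, 74 ]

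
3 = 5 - 2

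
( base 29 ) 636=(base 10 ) 5139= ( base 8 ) 12023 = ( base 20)CGJ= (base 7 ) 20661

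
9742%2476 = 2314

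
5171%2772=2399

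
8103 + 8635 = 16738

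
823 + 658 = 1481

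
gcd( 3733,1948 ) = 1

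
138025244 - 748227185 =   -  610201941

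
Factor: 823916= 2^2*19^1 * 37^1*293^1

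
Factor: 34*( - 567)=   -  2^1 *3^4*7^1*  17^1 = - 19278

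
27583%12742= 2099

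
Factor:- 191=-191^1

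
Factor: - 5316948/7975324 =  - 189891/284833 = -3^3*13^1*541^1*284833^( - 1 ) 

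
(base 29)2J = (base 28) 2L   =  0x4D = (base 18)45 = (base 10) 77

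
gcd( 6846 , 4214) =14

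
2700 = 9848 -7148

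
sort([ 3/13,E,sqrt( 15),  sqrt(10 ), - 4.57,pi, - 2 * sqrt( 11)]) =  [-2 * sqrt(11 ), - 4.57,3/13,E, pi,sqrt( 10), sqrt(15) ] 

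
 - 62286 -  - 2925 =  - 59361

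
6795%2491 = 1813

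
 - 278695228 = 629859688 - 908554916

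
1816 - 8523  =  -6707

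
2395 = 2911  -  516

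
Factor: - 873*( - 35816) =31267368 = 2^3*3^2*11^2 * 37^1*97^1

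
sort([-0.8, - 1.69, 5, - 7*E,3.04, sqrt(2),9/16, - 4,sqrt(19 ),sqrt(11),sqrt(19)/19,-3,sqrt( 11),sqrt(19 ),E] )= [ - 7*E, - 4, - 3, - 1.69, - 0.8, sqrt( 19)/19, 9/16,sqrt(2 ),E, 3.04,sqrt ( 11 ), sqrt(11), sqrt( 19),sqrt(19), 5 ] 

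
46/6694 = 23/3347 = 0.01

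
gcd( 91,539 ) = 7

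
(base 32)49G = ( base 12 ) 2668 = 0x1130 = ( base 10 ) 4400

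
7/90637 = 7/90637  =  0.00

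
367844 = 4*91961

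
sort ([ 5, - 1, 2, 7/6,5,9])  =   [ - 1,7/6, 2,5, 5,9] 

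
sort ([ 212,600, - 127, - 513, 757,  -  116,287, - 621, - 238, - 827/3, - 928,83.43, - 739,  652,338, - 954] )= [-954,-928,  -  739,-621, - 513,-827/3, - 238, - 127 , - 116,83.43, 212,287,338,600,652, 757 ]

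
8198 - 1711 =6487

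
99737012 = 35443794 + 64293218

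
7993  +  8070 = 16063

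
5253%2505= 243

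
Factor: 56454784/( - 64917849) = -2^7*3^ (-1) * 17^ ( - 1)*441053^1*1272899^( - 1 ) 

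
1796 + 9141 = 10937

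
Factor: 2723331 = 3^1*13^1*69829^1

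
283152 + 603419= 886571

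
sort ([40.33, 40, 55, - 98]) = [ - 98,40,40.33,55 ] 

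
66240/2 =33120 = 33120.00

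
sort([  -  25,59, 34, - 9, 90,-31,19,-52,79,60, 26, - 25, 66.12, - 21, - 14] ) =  [ - 52, - 31, - 25 ,-25, - 21, - 14, - 9,19, 26 , 34, 59, 60,66.12,79, 90 ] 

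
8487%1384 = 183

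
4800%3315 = 1485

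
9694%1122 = 718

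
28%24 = 4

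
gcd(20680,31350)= 110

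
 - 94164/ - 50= 47082/25 = 1883.28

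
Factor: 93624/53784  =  47/27 = 3^( - 3)*47^1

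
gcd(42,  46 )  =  2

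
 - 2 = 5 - 7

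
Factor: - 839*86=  - 72154=-2^1 * 43^1*839^1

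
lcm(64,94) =3008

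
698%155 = 78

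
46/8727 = 46/8727 =0.01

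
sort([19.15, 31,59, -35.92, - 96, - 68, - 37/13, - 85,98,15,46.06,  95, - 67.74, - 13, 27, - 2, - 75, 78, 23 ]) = [ - 96, - 85, - 75, - 68, - 67.74, -35.92, - 13, - 37/13, - 2 , 15,19.15, 23,27,31, 46.06 , 59, 78, 95,98] 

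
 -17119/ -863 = 19 + 722/863 = 19.84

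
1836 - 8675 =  - 6839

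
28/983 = 28/983  =  0.03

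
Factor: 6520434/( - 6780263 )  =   - 2^1*3^1*7^( - 1)*17^( - 1)*43^1*127^1*199^1*227^( - 1)*251^( - 1) 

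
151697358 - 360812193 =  - 209114835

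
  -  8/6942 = -1  +  3467/3471 = - 0.00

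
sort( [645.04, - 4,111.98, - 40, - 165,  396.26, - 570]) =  [ - 570, - 165, - 40, - 4,111.98,396.26,  645.04 ]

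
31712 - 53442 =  - 21730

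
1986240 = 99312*20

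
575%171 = 62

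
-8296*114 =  - 945744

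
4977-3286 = 1691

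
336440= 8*42055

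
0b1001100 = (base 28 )2K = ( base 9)84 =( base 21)3d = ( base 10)76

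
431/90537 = 431/90537 =0.00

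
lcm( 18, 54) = 54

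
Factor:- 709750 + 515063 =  - 194687= - 194687^1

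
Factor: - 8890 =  - 2^1*5^1*7^1 * 127^1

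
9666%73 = 30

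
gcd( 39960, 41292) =1332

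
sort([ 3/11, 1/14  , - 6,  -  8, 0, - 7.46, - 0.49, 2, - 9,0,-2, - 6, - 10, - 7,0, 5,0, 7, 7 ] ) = [ - 10,-9, -8, - 7.46, - 7, - 6, - 6,-2, -0.49,0, 0, 0, 0, 1/14, 3/11 , 2, 5, 7, 7]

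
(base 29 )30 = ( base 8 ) 127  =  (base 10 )87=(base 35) 2H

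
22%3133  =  22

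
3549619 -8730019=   -  5180400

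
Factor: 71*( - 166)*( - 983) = 11585638 = 2^1 *71^1*83^1*983^1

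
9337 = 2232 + 7105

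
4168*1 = 4168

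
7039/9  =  7039/9= 782.11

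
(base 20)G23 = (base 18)11FH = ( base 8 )14453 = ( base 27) 8mh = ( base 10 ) 6443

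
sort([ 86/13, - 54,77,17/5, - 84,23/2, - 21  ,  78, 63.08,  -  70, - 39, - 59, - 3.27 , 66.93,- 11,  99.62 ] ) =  [ - 84, - 70, - 59 , - 54,-39,-21, - 11,-3.27, 17/5,86/13,23/2, 63.08  ,  66.93 , 77,78 , 99.62]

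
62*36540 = 2265480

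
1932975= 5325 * 363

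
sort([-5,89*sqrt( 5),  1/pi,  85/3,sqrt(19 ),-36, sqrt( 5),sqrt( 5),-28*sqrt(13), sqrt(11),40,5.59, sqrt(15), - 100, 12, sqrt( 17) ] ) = [-28*sqrt(13 ), - 100, - 36, - 5,1/pi,sqrt ( 5 ),sqrt( 5),sqrt (11),sqrt ( 15),sqrt(17 ) , sqrt ( 19) , 5.59,12 , 85/3, 40,89*sqrt( 5) ]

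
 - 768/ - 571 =1 + 197/571=1.35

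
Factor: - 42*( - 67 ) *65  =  182910 = 2^1*3^1*5^1*7^1*13^1*67^1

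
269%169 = 100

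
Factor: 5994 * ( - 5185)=-2^1*3^4*5^1 *17^1 * 37^1*61^1= - 31078890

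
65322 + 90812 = 156134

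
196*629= 123284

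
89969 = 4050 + 85919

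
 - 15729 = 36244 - 51973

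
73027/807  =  90 + 397/807  =  90.49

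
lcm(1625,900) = 58500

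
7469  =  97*77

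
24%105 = 24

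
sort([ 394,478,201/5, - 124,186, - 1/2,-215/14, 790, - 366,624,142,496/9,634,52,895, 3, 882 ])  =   [ - 366, - 124,- 215/14, - 1/2,  3,201/5,52,496/9, 142,186,394,478, 624, 634,790,882,895 ]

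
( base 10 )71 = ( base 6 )155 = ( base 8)107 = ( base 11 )65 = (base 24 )2N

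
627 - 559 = 68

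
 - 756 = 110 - 866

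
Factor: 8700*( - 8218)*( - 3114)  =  2^4* 3^3*5^2*7^1* 29^1*173^1*587^1 = 222640412400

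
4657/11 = 423 + 4/11 = 423.36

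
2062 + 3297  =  5359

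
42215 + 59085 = 101300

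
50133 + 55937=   106070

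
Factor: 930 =2^1*3^1 *5^1*31^1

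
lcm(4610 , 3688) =18440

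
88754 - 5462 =83292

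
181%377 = 181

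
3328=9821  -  6493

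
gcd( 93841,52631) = 1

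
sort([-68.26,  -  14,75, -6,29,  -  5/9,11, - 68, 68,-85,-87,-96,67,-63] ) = [ - 96,  -  87,  -  85, - 68.26,  -  68, - 63, -14 ,  -  6,  -  5/9,11,29,  67, 68,75] 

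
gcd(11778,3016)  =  26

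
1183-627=556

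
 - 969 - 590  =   - 1559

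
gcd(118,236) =118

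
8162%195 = 167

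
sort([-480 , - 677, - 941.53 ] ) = [ - 941.53,  -  677, - 480] 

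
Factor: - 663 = - 3^1*13^1*17^1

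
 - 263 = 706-969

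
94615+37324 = 131939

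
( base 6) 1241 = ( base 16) 139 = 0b100111001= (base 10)313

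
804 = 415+389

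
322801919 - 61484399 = 261317520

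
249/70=3 + 39/70 = 3.56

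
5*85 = 425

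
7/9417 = 7/9417  =  0.00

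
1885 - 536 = 1349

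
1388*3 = 4164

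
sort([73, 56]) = [56, 73]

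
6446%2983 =480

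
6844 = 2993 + 3851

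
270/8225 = 54/1645 = 0.03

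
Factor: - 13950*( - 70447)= 2^1*3^2*5^2*13^1*31^1*5419^1 = 982735650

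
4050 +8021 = 12071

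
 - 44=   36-80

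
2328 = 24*97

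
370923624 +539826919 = 910750543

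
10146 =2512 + 7634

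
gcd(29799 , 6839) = 7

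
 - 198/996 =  - 33/166 = - 0.20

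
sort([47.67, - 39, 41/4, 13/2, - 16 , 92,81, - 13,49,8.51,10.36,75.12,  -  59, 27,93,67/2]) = [ -59, - 39,-16, - 13,13/2,8.51,41/4,10.36, 27,  67/2, 47.67,49,75.12 , 81,92,  93 ]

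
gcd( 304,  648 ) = 8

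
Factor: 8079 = 3^1* 2693^1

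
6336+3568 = 9904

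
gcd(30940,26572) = 364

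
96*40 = 3840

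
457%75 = 7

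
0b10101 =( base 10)21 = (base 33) L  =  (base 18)13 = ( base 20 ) 11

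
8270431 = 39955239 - 31684808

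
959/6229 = 959/6229 = 0.15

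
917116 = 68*13487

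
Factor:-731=-17^1*43^1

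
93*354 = 32922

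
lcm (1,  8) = 8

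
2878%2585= 293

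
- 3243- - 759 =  - 2484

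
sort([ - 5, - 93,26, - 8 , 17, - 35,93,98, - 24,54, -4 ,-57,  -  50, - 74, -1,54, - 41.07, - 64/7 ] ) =[ - 93, - 74, - 57, - 50,-41.07, - 35, - 24, - 64/7, -8,- 5, - 4, - 1,  17, 26,54, 54,93 , 98 ]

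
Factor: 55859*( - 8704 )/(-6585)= 2^9*3^( -1 )*5^( - 1)*17^1*83^1  *  439^(-1 ) * 673^1= 486196736/6585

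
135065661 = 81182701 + 53882960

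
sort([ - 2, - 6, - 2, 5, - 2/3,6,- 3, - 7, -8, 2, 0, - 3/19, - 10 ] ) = [ - 10, - 8,  -  7, - 6,-3, - 2, - 2, - 2/3, - 3/19, 0,2, 5,6 ] 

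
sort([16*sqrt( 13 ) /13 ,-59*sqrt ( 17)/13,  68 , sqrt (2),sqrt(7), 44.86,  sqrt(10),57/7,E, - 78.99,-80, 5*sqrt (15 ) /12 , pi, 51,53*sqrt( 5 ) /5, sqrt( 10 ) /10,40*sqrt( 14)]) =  [  -  80, - 78.99, - 59*sqrt( 17 )/13,sqrt(10)/10,sqrt(2 ),5*sqrt( 15)/12,sqrt(7 ), E,pi,sqrt(10 ),16*sqrt( 13)/13,57/7,53*sqrt( 5 ) /5,44.86,51,68,40*sqrt(14 ) ] 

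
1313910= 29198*45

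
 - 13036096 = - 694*18784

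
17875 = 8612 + 9263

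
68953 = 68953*1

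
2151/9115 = 2151/9115 = 0.24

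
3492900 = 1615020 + 1877880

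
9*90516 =814644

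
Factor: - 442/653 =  - 2^1*13^1*17^1*653^( - 1)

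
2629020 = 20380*129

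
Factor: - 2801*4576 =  - 12817376 = -2^5*11^1*13^1*2801^1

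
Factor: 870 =2^1*3^1 * 5^1 * 29^1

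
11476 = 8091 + 3385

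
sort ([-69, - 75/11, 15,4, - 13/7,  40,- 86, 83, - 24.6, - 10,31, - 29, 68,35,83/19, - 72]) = [ - 86, - 72, - 69, - 29, - 24.6,  -  10, - 75/11, - 13/7, 4, 83/19, 15,  31, 35, 40, 68, 83]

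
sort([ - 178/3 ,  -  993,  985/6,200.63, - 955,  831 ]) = [- 993, - 955, - 178/3 , 985/6,200.63,  831] 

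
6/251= 6/251=0.02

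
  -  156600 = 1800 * ( - 87 )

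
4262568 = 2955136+1307432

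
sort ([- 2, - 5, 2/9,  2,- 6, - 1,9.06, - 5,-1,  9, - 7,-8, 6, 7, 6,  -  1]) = [ -8,-7,- 6, - 5 , - 5, - 2, - 1, - 1,- 1,2/9, 2, 6, 6,7,9,9.06 ]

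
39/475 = 39/475=0.08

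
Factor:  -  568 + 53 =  - 5^1 * 103^1 = - 515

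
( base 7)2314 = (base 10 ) 844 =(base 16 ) 34c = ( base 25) 18j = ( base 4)31030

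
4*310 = 1240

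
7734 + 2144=9878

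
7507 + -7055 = 452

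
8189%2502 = 683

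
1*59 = 59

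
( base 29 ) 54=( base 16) 95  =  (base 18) 85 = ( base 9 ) 175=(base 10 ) 149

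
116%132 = 116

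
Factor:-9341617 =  - 9341617^1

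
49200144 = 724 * 67956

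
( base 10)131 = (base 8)203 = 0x83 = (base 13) A1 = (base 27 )4N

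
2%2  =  0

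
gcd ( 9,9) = 9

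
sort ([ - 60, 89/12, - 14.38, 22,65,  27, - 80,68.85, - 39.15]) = [-80, - 60,  -  39.15,-14.38,89/12 , 22,27,  65,  68.85]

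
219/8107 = 219/8107  =  0.03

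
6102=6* 1017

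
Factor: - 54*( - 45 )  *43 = 104490 = 2^1* 3^5*5^1*43^1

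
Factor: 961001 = 19^1 * 37^1*1367^1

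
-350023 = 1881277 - 2231300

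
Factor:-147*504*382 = -2^4* 3^3*7^3 * 191^1 = - 28301616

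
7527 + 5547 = 13074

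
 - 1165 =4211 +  - 5376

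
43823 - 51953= -8130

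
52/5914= 26/2957 = 0.01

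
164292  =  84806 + 79486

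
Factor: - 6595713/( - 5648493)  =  2198571/1882831 = 3^1 * 307^ ( - 1 )*769^1*953^1*6133^( - 1)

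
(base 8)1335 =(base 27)104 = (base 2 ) 1011011101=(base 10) 733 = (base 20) 1GD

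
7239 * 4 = 28956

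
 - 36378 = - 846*43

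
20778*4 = 83112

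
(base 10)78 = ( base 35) 28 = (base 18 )46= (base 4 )1032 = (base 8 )116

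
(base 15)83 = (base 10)123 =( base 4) 1323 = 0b1111011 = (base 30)43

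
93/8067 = 31/2689 = 0.01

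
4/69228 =1/17307 = 0.00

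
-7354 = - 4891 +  - 2463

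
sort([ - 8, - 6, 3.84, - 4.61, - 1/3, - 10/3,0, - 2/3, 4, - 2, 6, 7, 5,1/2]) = [ - 8,  -  6, - 4.61, - 10/3, - 2,  -  2/3,-1/3,0, 1/2,3.84, 4,5,6,7 ] 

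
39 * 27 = 1053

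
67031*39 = 2614209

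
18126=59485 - 41359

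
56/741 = 56/741  =  0.08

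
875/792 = 1 + 83/792 = 1.10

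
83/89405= 83/89405= 0.00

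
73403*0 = 0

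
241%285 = 241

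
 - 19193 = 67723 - 86916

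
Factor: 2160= 2^4 * 3^3* 5^1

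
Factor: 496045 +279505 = 775550 = 2^1 * 5^2*15511^1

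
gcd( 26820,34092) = 36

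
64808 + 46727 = 111535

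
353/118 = 2 + 117/118 = 2.99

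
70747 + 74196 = 144943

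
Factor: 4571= 7^1*653^1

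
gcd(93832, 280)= 8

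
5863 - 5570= 293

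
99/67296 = 33/22432 = 0.00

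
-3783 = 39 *( - 97 ) 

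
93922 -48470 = 45452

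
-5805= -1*5805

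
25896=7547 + 18349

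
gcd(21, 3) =3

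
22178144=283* 78368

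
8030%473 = 462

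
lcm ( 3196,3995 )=15980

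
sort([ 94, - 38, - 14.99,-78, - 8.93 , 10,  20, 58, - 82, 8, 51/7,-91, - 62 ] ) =[ - 91,-82 ,-78 ,-62, - 38,-14.99,-8.93, 51/7, 8,  10, 20, 58, 94 ] 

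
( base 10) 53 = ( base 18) 2h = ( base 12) 45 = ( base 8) 65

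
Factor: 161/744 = 2^ (-3 )*3^( - 1)*7^1*23^1*31^(-1 )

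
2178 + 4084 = 6262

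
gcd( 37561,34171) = 1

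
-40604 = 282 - 40886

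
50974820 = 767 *66460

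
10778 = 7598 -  - 3180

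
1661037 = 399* 4163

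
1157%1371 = 1157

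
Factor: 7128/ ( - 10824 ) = - 27/41 = - 3^3*41^( -1)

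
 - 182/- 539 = 26/77 = 0.34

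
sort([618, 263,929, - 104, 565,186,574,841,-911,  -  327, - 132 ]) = [-911,-327, - 132 , - 104, 186, 263, 565, 574,  618, 841, 929]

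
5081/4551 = 1+530/4551 = 1.12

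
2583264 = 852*3032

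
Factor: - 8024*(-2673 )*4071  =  2^3*3^6*11^1*17^1*23^1*59^2  =  87315426792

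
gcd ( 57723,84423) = 3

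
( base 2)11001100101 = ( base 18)50h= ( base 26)2AP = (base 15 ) 742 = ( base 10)1637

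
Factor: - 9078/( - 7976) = 4539/3988 = 2^ ( - 2)*3^1* 17^1 * 89^1*997^(-1)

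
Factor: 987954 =2^1* 3^1*11^1*14969^1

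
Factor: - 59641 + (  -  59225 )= - 2^1*3^1*11^1*1801^1 = - 118866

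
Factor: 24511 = 127^1*193^1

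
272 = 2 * 136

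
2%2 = 0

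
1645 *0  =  0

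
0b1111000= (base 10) 120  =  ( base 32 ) 3o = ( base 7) 231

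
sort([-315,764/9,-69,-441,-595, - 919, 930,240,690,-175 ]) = [-919 , - 595, - 441, - 315,-175, - 69,  764/9,240 , 690,930 ]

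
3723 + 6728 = 10451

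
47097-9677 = 37420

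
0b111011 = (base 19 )32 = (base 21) 2h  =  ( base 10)59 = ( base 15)3e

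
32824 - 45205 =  - 12381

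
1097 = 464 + 633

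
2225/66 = 2225/66 = 33.71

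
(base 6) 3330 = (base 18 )270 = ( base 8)1406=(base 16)306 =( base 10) 774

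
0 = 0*5213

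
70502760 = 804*87690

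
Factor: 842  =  2^1*421^1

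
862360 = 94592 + 767768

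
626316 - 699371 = - 73055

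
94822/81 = 94822/81 = 1170.64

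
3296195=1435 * 2297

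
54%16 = 6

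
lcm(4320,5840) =315360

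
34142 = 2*17071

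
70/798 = 5/57 =0.09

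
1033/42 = 1033/42 =24.60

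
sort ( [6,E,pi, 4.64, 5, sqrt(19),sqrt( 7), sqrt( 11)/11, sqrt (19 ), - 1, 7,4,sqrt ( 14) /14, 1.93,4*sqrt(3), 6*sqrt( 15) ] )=[ - 1,sqrt( 14)/14, sqrt( 11)/11,1.93,sqrt(7), E,  pi,4, sqrt( 19 ),sqrt ( 19), 4.64, 5,6,4*sqrt( 3),  7, 6*sqrt( 15)]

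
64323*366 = 23542218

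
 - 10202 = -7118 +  - 3084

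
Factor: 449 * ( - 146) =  - 65554 = - 2^1*73^1 * 449^1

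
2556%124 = 76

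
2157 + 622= 2779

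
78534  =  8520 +70014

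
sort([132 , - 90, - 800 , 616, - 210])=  [- 800, - 210 ,-90, 132,616 ] 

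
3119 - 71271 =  - 68152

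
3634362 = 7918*459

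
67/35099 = 67/35099 = 0.00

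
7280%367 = 307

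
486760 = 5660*86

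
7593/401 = 7593/401 = 18.94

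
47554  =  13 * 3658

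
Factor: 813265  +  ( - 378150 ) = 5^1*17^1*5119^1=435115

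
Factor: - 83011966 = -2^1*179^1 * 231877^1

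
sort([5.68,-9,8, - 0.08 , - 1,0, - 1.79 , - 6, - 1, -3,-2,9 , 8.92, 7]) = [ - 9, - 6, - 3,-2, - 1.79, - 1,-1,-0.08, 0 , 5.68,7,8,8.92, 9] 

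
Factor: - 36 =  - 2^2 * 3^2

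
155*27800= 4309000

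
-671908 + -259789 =-931697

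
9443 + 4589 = 14032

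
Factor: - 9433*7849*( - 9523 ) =705079272691 = 47^1 * 89^1*107^1*167^1*9433^1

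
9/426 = 3/142 = 0.02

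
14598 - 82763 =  - 68165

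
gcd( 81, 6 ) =3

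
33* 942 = 31086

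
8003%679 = 534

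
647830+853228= 1501058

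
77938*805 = 62740090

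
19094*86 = 1642084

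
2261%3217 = 2261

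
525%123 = 33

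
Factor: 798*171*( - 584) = - 2^4 * 3^3 * 7^1*19^2*73^1 =- 79691472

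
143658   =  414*347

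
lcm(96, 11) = 1056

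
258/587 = 258/587=0.44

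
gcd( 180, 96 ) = 12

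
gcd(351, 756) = 27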